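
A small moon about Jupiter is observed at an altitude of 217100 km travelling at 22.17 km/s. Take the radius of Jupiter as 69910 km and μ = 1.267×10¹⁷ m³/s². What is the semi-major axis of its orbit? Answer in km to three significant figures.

r = 69910 + 217100 = 2.8701×10⁵ km = 2.870×10⁸ m.
Vis-viva rearranged: 1/a = 2/r − v²/μ = 6.968×10⁻⁹ − 3.879×10⁻⁹ = 3.089×10⁻⁹ m⁻¹.
a = 3.237×10⁸ m = 3.2372×10⁵ km.

a ≈ 3.24×10⁵ km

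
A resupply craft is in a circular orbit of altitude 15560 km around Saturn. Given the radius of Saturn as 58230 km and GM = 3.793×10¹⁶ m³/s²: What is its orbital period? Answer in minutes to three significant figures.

T ≈ 341 minutes

r = 58230 + 15560 = 73790 km = 7.3790×10⁷ m.
Kepler's third law: T = 2π√(r³/μ) = 2π√((7.379×10⁷)³ / 3.793×10¹⁶).
r³/μ = 1.059×10⁷ s², so T = 2π × 3.255×10³ = 2.045×10⁴ s.
Converting: 2.045×10⁴ s ÷ 60.00 = 340.8 minutes.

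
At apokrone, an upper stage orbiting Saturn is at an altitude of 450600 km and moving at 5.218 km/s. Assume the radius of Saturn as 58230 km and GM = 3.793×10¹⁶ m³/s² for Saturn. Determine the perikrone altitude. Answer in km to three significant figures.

perikrone altitude ≈ 55500 km

r_a = 58230 + 450600 = 5.0883×10⁵ km = 5.088×10⁸ m.
Specific energy ε = v²/2 − μ/r = -6.093×10⁷ J/kg, so a = −μ/(2ε) = 3.113×10⁸ m.
The apsides satisfy r_p + r_a = 2a, so the perikrone radius is 2a − r_a = 1.137×10⁸ m = 1.1369×10⁵ km.
Perikrone altitude = 1.1369×10⁵ − 58230 = 55460 km.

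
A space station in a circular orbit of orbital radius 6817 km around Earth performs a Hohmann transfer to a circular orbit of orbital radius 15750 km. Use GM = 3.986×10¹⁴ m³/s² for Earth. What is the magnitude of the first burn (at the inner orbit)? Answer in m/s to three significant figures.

Δv ≈ 1390 m/s

r₁ = 6817 km = 6.817×10⁶ m.
r₂ = 15750 km = 1.575×10⁷ m.
Transfer ellipse a_t = (r₁ + r₂)/2 = 1.128×10⁷ m.
At r₁: circular v_c1 = √(μ/r₁) = 7647 m/s; transfer-perigee v_p = √[μ(2/r₁ − 1/a_t)] = 9034 m/s.
Δv₁ = v_p − v_c1 = 1388 m/s.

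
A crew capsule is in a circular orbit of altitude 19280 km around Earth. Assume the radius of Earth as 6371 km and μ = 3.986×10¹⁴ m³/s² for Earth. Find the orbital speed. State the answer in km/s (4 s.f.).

r = 6371 + 19280 = 25651 km = 2.5651×10⁷ m.
For a circular orbit v = √(μ/r) = √(3.986×10¹⁴ / 2.565×10⁷) = √(1.554×10⁷) = 3942 m/s.
That is 3.942 km/s.

v ≈ 3.942 km/s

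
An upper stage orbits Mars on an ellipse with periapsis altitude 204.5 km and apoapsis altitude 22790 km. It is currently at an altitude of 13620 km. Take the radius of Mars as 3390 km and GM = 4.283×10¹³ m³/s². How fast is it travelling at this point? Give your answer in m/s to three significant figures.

v ≈ 1470 m/s

r_p = 3390 + 204.5 = 3594.5 km = 3.5945×10⁶ m.
r_a = 3390 + 22790 = 26180 km = 2.6180×10⁷ m.
r = 3390 + 13620 = 17010 km = 1.701×10⁷ m.
Semi-major axis a = (r_p + r_a)/2 = 14887 km = 1.489×10⁷ m.
Vis-viva: v² = μ(2/r − 1/a) = 4.283×10¹³ × (1.176×10⁻⁷ − 6.717×10⁻⁸) = 2.159×10⁶ m²/s².
v = 1469 m/s.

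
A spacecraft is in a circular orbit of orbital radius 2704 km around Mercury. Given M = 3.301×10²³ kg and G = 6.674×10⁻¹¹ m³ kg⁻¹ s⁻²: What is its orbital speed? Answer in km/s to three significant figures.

μ = GM = 6.674×10⁻¹¹ × 3.301×10²³ = 2.203×10¹³ m³/s².
r = 2704 km = 2.704×10⁶ m.
For a circular orbit v = √(μ/r) = √(2.203×10¹³ / 2.704×10⁶) = √(8.148×10⁶) = 2854 m/s.
That is 2.854 km/s.

v ≈ 2.85 km/s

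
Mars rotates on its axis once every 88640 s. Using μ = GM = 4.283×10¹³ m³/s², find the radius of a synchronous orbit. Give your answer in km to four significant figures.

r_sync ≈ 20430 km

A synchronous orbit has period T, so by Kepler's third law a = (μT²/4π²)^(1/3).
μT²/4π² = 4.283×10¹³ × (8.864×10⁴)² / 39.48 = 8.524×10²¹ m³.
a = 2.043×10⁷ m = 20428 km.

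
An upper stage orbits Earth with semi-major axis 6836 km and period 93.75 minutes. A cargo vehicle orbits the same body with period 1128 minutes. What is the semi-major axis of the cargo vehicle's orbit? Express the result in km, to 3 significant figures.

a₂ ≈ 35900 km

Kepler's third law: a³ ∝ T², so a₂ = a₁ (T₂/T₁)^(2/3).
T₂/T₁ = 12.03, (T₂/T₁)^(2/3) = 5.251.
a₂ = 6836 × 5.251 = 35890 km.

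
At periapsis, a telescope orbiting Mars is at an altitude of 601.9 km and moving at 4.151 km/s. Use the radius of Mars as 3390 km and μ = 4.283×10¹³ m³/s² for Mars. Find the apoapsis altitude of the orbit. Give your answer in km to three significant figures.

r_p = 3390 + 601.9 = 3991.9 km = 3.992×10⁶ m.
Specific energy ε = v²/2 − μ/r = -2.114×10⁶ J/kg, so a = −μ/(2ε) = 1.013×10⁷ m.
The apsides satisfy r_p + r_a = 2a, so the apoapsis radius is 2a − r_p = 1.627×10⁷ m = 16270 km.
Apoapsis altitude = 16270 − 3390 = 12880 km.

apoapsis altitude ≈ 12900 km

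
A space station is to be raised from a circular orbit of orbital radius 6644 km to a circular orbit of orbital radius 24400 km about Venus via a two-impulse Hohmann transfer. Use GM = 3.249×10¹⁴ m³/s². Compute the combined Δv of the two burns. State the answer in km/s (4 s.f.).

r₁ = 6644 km = 6.644×10⁶ m.
r₂ = 24400 km = 2.440×10⁷ m.
Transfer ellipse a_t = (r₁ + r₂)/2 = 1.552×10⁷ m.
At r₁: circular v_c1 = √(μ/r₁) = 6993 m/s; transfer-periapsis v_p = √[μ(2/r₁ − 1/a_t)] = 8768 m/s.
Δv₁ = v_p − v_c1 = 1775 m/s.
At r₂: circular v_c2 = √(μ/r₂) = 3649 m/s; transfer-apoapsis v_a = √[μ(2/r₂ − 1/a_t)] = 2387 m/s.
Δv₂ = v_c2 − v_a = 1262 m/s.
Total Δv = Δv₁ + Δv₂ = 3036 m/s = 3.036 km/s.

Δv_total ≈ 3.036 km/s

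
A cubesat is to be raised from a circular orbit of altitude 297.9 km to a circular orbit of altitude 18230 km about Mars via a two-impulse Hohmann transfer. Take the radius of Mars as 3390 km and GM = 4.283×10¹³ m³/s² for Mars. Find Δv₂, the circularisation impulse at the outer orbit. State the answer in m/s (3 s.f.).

r₁ = 3390 + 297.9 = 3687.9 km = 3.6879×10⁶ m.
r₂ = 3390 + 18230 = 21620 km = 2.1620×10⁷ m.
Transfer ellipse a_t = (r₁ + r₂)/2 = 1.265×10⁷ m.
At r₁: circular v_c1 = √(μ/r₁) = 3408 m/s; transfer-periapsis v_p = √[μ(2/r₁ − 1/a_t)] = 4455 m/s.
At r₂: circular v_c2 = √(μ/r₂) = 1407 m/s; transfer-apoapsis v_a = √[μ(2/r₂ − 1/a_t)] = 759.8 m/s.
Δv₂ = v_c2 − v_a = 647.7 m/s.

Δv ≈ 648 m/s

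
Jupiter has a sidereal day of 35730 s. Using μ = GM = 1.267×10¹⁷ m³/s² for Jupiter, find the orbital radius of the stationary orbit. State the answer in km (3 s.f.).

A synchronous orbit has period T, so by Kepler's third law a = (μT²/4π²)^(1/3).
μT²/4π² = 1.267×10¹⁷ × (3.573×10⁴)² / 39.48 = 4.097×10²⁴ m³.
a = 1.600×10⁸ m = 1.6002×10⁵ km.

r_sync ≈ 1.60×10⁵ km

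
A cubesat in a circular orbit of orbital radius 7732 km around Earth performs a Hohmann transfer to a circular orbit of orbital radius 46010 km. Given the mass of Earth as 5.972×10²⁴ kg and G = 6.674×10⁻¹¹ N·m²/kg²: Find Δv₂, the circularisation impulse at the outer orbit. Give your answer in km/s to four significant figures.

Δv ≈ 1.364 km/s

μ = GM = 6.674×10⁻¹¹ × 5.972×10²⁴ = 3.986×10¹⁴ m³/s².
r₁ = 7732 km = 7.732×10⁶ m.
r₂ = 46010 km = 4.601×10⁷ m.
Transfer ellipse a_t = (r₁ + r₂)/2 = 2.687×10⁷ m.
At r₁: circular v_c1 = √(μ/r₁) = 7180 m/s; transfer-perigee v_p = √[μ(2/r₁ − 1/a_t)] = 9395 m/s.
At r₂: circular v_c2 = √(μ/r₂) = 2943 m/s; transfer-apogee v_a = √[μ(2/r₂ − 1/a_t)] = 1579 m/s.
Δv₂ = v_c2 − v_a = 1364 m/s.
= 1.364 km/s.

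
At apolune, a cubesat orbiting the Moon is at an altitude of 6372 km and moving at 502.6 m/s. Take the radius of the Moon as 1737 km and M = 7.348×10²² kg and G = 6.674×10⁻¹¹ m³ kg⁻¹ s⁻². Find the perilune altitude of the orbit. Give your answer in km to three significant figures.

perilune altitude ≈ 404 km

μ = GM = 6.674×10⁻¹¹ × 7.348×10²² = 4.904×10¹² m³/s².
r_a = 1737 + 6372 = 8109.0 km = 8.109×10⁶ m.
Specific energy ε = v²/2 − μ/r = -4.785×10⁵ J/kg, so a = −μ/(2ε) = 5.125×10⁶ m.
The apsides satisfy r_p + r_a = 2a, so the perilune radius is 2a − r_a = 2.141×10⁶ m = 2140.6 km.
Perilune altitude = 2140.6 − 1737 = 403.59 km.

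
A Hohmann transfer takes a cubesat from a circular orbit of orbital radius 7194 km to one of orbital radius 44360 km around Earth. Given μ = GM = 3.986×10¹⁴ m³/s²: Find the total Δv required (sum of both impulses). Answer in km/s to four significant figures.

r₁ = 7194 km = 7.194×10⁶ m.
r₂ = 44360 km = 4.436×10⁷ m.
Transfer ellipse a_t = (r₁ + r₂)/2 = 2.578×10⁷ m.
At r₁: circular v_c1 = √(μ/r₁) = 7444 m/s; transfer-perigee v_p = √[μ(2/r₁ − 1/a_t)] = 9765 m/s.
Δv₁ = v_p − v_c1 = 2321 m/s.
At r₂: circular v_c2 = √(μ/r₂) = 2998 m/s; transfer-apogee v_a = √[μ(2/r₂ − 1/a_t)] = 1584 m/s.
Δv₂ = v_c2 − v_a = 1414 m/s.
Total Δv = Δv₁ + Δv₂ = 3735 m/s = 3.735 km/s.

Δv_total ≈ 3.735 km/s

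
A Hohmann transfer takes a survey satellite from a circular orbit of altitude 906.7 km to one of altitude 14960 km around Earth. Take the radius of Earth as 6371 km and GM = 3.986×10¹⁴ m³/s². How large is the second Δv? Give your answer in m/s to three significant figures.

r₁ = 6371 + 906.7 = 7277.7 km = 7.2777×10⁶ m.
r₂ = 6371 + 14960 = 21331 km = 2.1331×10⁷ m.
Transfer ellipse a_t = (r₁ + r₂)/2 = 1.430×10⁷ m.
At r₁: circular v_c1 = √(μ/r₁) = 7401 m/s; transfer-perigee v_p = √[μ(2/r₁ − 1/a_t)] = 9037 m/s.
At r₂: circular v_c2 = √(μ/r₂) = 4323 m/s; transfer-apogee v_a = √[μ(2/r₂ − 1/a_t)] = 3083 m/s.
Δv₂ = v_c2 − v_a = 1239 m/s.

Δv ≈ 1240 m/s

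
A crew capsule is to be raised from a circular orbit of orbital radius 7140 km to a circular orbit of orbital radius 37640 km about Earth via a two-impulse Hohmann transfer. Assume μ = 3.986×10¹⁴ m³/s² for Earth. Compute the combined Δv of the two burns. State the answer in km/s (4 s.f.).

r₁ = 7140 km = 7.140×10⁶ m.
r₂ = 37640 km = 3.764×10⁷ m.
Transfer ellipse a_t = (r₁ + r₂)/2 = 2.239×10⁷ m.
At r₁: circular v_c1 = √(μ/r₁) = 7472 m/s; transfer-perigee v_p = √[μ(2/r₁ − 1/a_t)] = 9688 m/s.
Δv₁ = v_p − v_c1 = 2216 m/s.
At r₂: circular v_c2 = √(μ/r₂) = 3254 m/s; transfer-apogee v_a = √[μ(2/r₂ − 1/a_t)] = 1838 m/s.
Δv₂ = v_c2 − v_a = 1417 m/s.
Total Δv = Δv₁ + Δv₂ = 3632 m/s = 3.632 km/s.

Δv_total ≈ 3.632 km/s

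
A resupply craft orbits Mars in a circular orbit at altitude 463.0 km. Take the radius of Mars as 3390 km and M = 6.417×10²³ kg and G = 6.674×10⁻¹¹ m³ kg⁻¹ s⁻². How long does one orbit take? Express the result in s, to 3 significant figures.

μ = GM = 6.674×10⁻¹¹ × 6.417×10²³ = 4.283×10¹³ m³/s².
r = 3390 + 463.0 = 3853.0 km = 3.8530×10⁶ m.
Kepler's third law: T = 2π√(r³/μ) = 2π√((3.853×10⁶)³ / 4.283×10¹³).
r³/μ = 1.336×10⁶ s², so T = 2π × 1.156×10³ = 7.261×10³ s.

T ≈ 7260 s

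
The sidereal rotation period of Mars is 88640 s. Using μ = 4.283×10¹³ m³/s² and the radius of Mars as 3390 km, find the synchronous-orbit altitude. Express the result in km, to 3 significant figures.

A synchronous orbit has period T, so by Kepler's third law a = (μT²/4π²)^(1/3).
μT²/4π² = 4.283×10¹³ × (8.864×10⁴)² / 39.48 = 8.524×10²¹ m³.
a = 2.043×10⁷ m = 20428 km.
Altitude h = a − R = 20428 − 3390 = 17038 km.

h_sync ≈ 17000 km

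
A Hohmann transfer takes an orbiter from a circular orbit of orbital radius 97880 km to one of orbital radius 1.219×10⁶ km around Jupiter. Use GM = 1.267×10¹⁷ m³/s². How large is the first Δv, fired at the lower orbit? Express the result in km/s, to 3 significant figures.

Δv ≈ 13.0 km/s

r₁ = 97880 km = 9.788×10⁷ m.
r₂ = 1.219×10⁶ km = 1.219×10⁹ m.
Transfer ellipse a_t = (r₁ + r₂)/2 = 6.584×10⁸ m.
At r₁: circular v_c1 = √(μ/r₁) = 35980 m/s; transfer-perijove v_p = √[μ(2/r₁ − 1/a_t)] = 48950 m/s.
Δv₁ = v_p − v_c1 = 12980 m/s.
= 12.98 km/s.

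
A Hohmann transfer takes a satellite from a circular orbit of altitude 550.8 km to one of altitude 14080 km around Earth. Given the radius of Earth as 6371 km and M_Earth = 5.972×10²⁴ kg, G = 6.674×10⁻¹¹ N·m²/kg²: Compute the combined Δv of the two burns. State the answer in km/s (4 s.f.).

μ = GM = 6.674×10⁻¹¹ × 5.972×10²⁴ = 3.986×10¹⁴ m³/s².
r₁ = 6371 + 550.8 = 6921.8 km = 6.9218×10⁶ m.
r₂ = 6371 + 14080 = 20451 km = 2.0451×10⁷ m.
Transfer ellipse a_t = (r₁ + r₂)/2 = 1.369×10⁷ m.
At r₁: circular v_c1 = √(μ/r₁) = 7588 m/s; transfer-perigee v_p = √[μ(2/r₁ − 1/a_t)] = 9276 m/s.
Δv₁ = v_p − v_c1 = 1688 m/s.
At r₂: circular v_c2 = √(μ/r₂) = 4415 m/s; transfer-apogee v_a = √[μ(2/r₂ − 1/a_t)] = 3140 m/s.
Δv₂ = v_c2 − v_a = 1275 m/s.
Total Δv = Δv₁ + Δv₂ = 2963 m/s = 2.963 km/s.

Δv_total ≈ 2.963 km/s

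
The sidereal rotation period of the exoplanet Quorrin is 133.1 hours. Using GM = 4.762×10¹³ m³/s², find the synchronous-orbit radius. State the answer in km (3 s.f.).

r_sync ≈ 65200 km

T = 133.1 hours = 4.792×10⁵ s.
A synchronous orbit has period T, so by Kepler's third law a = (μT²/4π²)^(1/3).
μT²/4π² = 4.762×10¹³ × (4.792×10⁵)² / 39.48 = 2.769×10²³ m³.
a = 6.518×10⁷ m = 65182 km.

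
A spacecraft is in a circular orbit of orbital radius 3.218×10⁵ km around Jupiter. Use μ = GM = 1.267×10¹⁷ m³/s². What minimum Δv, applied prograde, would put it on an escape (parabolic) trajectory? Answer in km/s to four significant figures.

r = 3.218×10⁵ km = 3.218×10⁸ m.
Circular speed v_c = √(μ/r) = 19840 m/s.
Escape speed v_esc = √(2μ/r) = √2 × v_c = 28060 m/s.
Δv = v_esc − v_c = 8219 m/s = 8.219 km/s.

Δv ≈ 8.219 km/s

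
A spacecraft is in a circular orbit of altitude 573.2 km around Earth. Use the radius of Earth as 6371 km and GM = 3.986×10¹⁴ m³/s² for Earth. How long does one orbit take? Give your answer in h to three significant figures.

r = 6371 + 573.2 = 6944.2 km = 6.9442×10⁶ m.
Kepler's third law: T = 2π√(r³/μ) = 2π√((6.944×10⁶)³ / 3.986×10¹⁴).
r³/μ = 8.401×10⁵ s², so T = 2π × 9.166×10² = 5.759×10³ s.
Converting: 5.759×10³ s ÷ 3600 = 1.600 h.

T ≈ 1.60 h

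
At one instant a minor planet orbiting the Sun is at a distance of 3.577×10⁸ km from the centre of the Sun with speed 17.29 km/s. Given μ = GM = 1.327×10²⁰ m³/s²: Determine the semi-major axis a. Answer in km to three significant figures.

r = 3.577×10¹¹ m.
Specific orbital energy ε = v²/2 − μ/r = (17290)²/2 − 1.327×10²⁰/3.577×10¹¹ = -2.215×10⁸ J/kg.
Since ε = −μ/(2a), a = −μ/(2ε) = 2.995×10¹¹ m = 2.9954×10⁸ km.

a ≈ 3.00×10⁸ km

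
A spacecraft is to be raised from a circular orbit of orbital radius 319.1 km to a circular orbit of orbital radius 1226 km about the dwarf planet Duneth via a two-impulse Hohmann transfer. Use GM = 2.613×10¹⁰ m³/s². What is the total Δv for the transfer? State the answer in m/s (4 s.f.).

r₁ = 319.1 km = 3.191×10⁵ m.
r₂ = 1226 km = 1.226×10⁶ m.
Transfer ellipse a_t = (r₁ + r₂)/2 = 7.726×10⁵ m.
At r₁: circular v_c1 = √(μ/r₁) = 286.2 m/s; transfer-periapsis v_p = √[μ(2/r₁ − 1/a_t)] = 360.5 m/s.
Δv₁ = v_p − v_c1 = 74.33 m/s.
At r₂: circular v_c2 = √(μ/r₂) = 146.0 m/s; transfer-apoapsis v_a = √[μ(2/r₂ − 1/a_t)] = 93.83 m/s.
Δv₂ = v_c2 − v_a = 52.16 m/s.
Total Δv = Δv₁ + Δv₂ = 126.5 m/s.

Δv_total ≈ 126.5 m/s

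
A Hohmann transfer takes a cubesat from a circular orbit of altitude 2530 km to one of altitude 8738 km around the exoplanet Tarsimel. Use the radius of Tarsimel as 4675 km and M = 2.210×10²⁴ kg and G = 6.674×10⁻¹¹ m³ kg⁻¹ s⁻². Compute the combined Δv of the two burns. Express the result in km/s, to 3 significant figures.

μ = GM = 6.674×10⁻¹¹ × 2.210×10²⁴ = 1.475×10¹⁴ m³/s².
r₁ = 4675 + 2530 = 7205.0 km = 7.2050×10⁶ m.
r₂ = 4675 + 8738 = 13413 km = 1.3413×10⁷ m.
Transfer ellipse a_t = (r₁ + r₂)/2 = 1.031×10⁷ m.
At r₁: circular v_c1 = √(μ/r₁) = 4525 m/s; transfer-periapsis v_p = √[μ(2/r₁ − 1/a_t)] = 5161 m/s.
Δv₁ = v_p − v_c1 = 636.4 m/s.
At r₂: circular v_c2 = √(μ/r₂) = 3316 m/s; transfer-apoapsis v_a = √[μ(2/r₂ − 1/a_t)] = 2772 m/s.
Δv₂ = v_c2 − v_a = 543.8 m/s.
Total Δv = Δv₁ + Δv₂ = 1180 m/s = 1.180 km/s.

Δv_total ≈ 1.18 km/s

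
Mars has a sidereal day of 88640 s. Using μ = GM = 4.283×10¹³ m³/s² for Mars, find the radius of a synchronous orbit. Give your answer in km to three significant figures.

A synchronous orbit has period T, so by Kepler's third law a = (μT²/4π²)^(1/3).
μT²/4π² = 4.283×10¹³ × (8.864×10⁴)² / 39.48 = 8.524×10²¹ m³.
a = 2.043×10⁷ m = 20428 km.

r_sync ≈ 20400 km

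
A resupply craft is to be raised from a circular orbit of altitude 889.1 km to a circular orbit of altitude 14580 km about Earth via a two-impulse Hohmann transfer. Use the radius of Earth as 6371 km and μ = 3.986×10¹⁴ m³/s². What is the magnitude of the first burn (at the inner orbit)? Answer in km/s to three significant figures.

Δv ≈ 1.62 km/s

r₁ = 6371 + 889.1 = 7260.1 km = 7.2601×10⁶ m.
r₂ = 6371 + 14580 = 20951 km = 2.0951×10⁷ m.
Transfer ellipse a_t = (r₁ + r₂)/2 = 1.411×10⁷ m.
At r₁: circular v_c1 = √(μ/r₁) = 7410 m/s; transfer-perigee v_p = √[μ(2/r₁ − 1/a_t)] = 9030 m/s.
Δv₁ = v_p − v_c1 = 1621 m/s.
= 1.621 km/s.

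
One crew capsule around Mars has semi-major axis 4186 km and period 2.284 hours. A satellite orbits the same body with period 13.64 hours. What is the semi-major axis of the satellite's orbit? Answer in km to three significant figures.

a₂ ≈ 13800 km

Kepler's third law: a³ ∝ T², so a₂ = a₁ (T₂/T₁)^(2/3).
T₂/T₁ = 5.972, (T₂/T₁)^(2/3) = 3.292.
a₂ = 4186 × 3.292 = 13780 km.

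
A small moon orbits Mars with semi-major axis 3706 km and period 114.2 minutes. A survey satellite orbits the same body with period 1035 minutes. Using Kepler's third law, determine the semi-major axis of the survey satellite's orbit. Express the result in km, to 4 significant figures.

a₂ ≈ 16110 km

Kepler's third law: a³ ∝ T², so a₂ = a₁ (T₂/T₁)^(2/3).
T₂/T₁ = 9.063, (T₂/T₁)^(2/3) = 4.347.
a₂ = 3706 × 4.347 = 16110 km.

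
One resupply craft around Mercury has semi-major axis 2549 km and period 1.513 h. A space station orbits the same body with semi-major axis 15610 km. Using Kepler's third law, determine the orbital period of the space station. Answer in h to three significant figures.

T₂ ≈ 22.9 h

Kepler's third law: T² ∝ a³, so T₂ = T₁ (a₂/a₁)^(3/2).
a₂/a₁ = 6.124, (a₂/a₁)^(3/2) = 15.15.
T₂ = 1.513 × 15.15 = 22.93 h.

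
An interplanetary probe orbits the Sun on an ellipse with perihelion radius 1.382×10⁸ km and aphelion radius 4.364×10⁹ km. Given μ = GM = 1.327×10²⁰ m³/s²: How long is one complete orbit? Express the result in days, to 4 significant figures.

Semi-major axis a = (r_p + r_a)/2 = (1.3820×10⁸ + 4.3640×10⁹)/2 = 2.2511×10⁹ km = 2.251×10¹² m.
By Kepler's third law T = 2π√(a³/μ) = 2π × 2.932×10⁸ = 1.842×10⁹ s.
= 21320 days.

T ≈ 21320 days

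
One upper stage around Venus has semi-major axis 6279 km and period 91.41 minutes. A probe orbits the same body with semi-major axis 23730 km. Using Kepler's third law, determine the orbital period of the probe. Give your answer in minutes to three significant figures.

T₂ ≈ 672 minutes

Kepler's third law: T² ∝ a³, so T₂ = T₁ (a₂/a₁)^(3/2).
a₂/a₁ = 3.779, (a₂/a₁)^(3/2) = 7.347.
T₂ = 91.41 × 7.347 = 671.6 minutes.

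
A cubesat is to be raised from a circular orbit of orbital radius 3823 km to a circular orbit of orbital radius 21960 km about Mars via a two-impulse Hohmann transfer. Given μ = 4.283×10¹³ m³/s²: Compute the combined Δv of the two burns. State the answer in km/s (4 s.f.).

Δv_total ≈ 1.657 km/s

r₁ = 3823 km = 3.823×10⁶ m.
r₂ = 21960 km = 2.196×10⁷ m.
Transfer ellipse a_t = (r₁ + r₂)/2 = 1.289×10⁷ m.
At r₁: circular v_c1 = √(μ/r₁) = 3347 m/s; transfer-periapsis v_p = √[μ(2/r₁ − 1/a_t)] = 4369 m/s.
Δv₁ = v_p − v_c1 = 1021 m/s.
At r₂: circular v_c2 = √(μ/r₂) = 1397 m/s; transfer-apoapsis v_a = √[μ(2/r₂ − 1/a_t)] = 760.5 m/s.
Δv₂ = v_c2 − v_a = 636.0 m/s.
Total Δv = Δv₁ + Δv₂ = 1657 m/s = 1.657 km/s.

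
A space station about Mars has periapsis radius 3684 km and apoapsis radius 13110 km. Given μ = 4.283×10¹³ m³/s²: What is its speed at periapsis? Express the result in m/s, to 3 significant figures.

Semi-major axis a = (r_p + r_a)/2 = 8397.0 km = 8.397×10⁶ m.
Vis-viva: v² = μ(2/r − 1/a) = 4.283×10¹³ × (5.429×10⁻⁷ − 1.191×10⁻⁷) = 1.815×10⁷ m²/s².
v = 4260 m/s.

v ≈ 4260 m/s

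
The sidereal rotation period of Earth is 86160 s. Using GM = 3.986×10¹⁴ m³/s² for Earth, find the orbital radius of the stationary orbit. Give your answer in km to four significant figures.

A synchronous orbit has period T, so by Kepler's third law a = (μT²/4π²)^(1/3).
μT²/4π² = 3.986×10¹⁴ × (8.616×10⁴)² / 39.48 = 7.495×10²² m³.
a = 4.216×10⁷ m = 42163 km.

r_sync ≈ 42160 km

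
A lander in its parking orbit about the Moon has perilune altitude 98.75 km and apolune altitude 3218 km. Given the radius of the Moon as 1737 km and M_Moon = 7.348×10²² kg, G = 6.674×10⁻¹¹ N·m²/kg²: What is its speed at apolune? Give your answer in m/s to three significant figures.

v ≈ 732 m/s

μ = GM = 6.674×10⁻¹¹ × 7.348×10²² = 4.904×10¹² m³/s².
r_p = 1737 + 98.75 = 1835.8 km = 1.8358×10⁶ m.
r_a = 1737 + 3218 = 4955.0 km = 4.9550×10⁶ m.
Semi-major axis a = (r_p + r_a)/2 = 3395.4 km = 3.395×10⁶ m.
Vis-viva: v² = μ(2/r − 1/a) = 4.904×10¹² × (4.036×10⁻⁷ − 2.945×10⁻⁷) = 5.351×10⁵ m²/s².
v = 731.5 m/s.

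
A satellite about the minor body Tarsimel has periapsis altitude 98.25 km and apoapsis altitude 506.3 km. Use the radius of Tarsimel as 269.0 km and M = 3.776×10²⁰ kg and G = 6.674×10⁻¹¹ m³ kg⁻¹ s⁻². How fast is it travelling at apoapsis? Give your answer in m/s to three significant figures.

v ≈ 145 m/s

μ = GM = 6.674×10⁻¹¹ × 3.776×10²⁰ = 2.520×10¹⁰ m³/s².
r_p = 269.0 + 98.25 = 367.25 km = 3.6725×10⁵ m.
r_a = 269.0 + 506.3 = 775.30 km = 7.7530×10⁵ m.
Semi-major axis a = (r_p + r_a)/2 = 571.27 km = 5.713×10⁵ m.
Vis-viva: v² = μ(2/r − 1/a) = 2.520×10¹⁰ × (2.580×10⁻⁶ − 1.750×10⁻⁶) = 2.090×10⁴ m²/s².
v = 144.6 m/s.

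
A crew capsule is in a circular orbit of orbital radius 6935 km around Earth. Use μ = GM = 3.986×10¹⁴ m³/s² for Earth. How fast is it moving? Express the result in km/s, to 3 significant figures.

v ≈ 7.58 km/s

r = 6935 km = 6.935×10⁶ m.
For a circular orbit v = √(μ/r) = √(3.986×10¹⁴ / 6.935×10⁶) = √(5.748×10⁷) = 7581 m/s.
That is 7.581 km/s.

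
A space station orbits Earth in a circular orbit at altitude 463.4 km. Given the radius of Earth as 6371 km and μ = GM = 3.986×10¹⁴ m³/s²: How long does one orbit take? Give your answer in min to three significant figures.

T ≈ 93.7 min

r = 6371 + 463.4 = 6834.4 km = 6.8344×10⁶ m.
Kepler's third law: T = 2π√(r³/μ) = 2π√((6.834×10⁶)³ / 3.986×10¹⁴).
r³/μ = 8.009×10⁵ s², so T = 2π × 8.949×10² = 5.623×10³ s.
Converting: 5.623×10³ s ÷ 60.00 = 93.72 min.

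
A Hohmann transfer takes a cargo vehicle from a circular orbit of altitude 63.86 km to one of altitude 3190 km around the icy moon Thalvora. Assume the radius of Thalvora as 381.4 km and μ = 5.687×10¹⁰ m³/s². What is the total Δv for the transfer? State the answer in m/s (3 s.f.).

Δv_total ≈ 186 m/s

r₁ = 381.4 + 63.86 = 445.26 km = 4.4526×10⁵ m.
r₂ = 381.4 + 3190 = 3571.4 km = 3.5714×10⁶ m.
Transfer ellipse a_t = (r₁ + r₂)/2 = 2.008×10⁶ m.
At r₁: circular v_c1 = √(μ/r₁) = 357.4 m/s; transfer-periapsis v_p = √[μ(2/r₁ − 1/a_t)] = 476.6 m/s.
Δv₁ = v_p − v_c1 = 119.2 m/s.
At r₂: circular v_c2 = √(μ/r₂) = 126.2 m/s; transfer-apoapsis v_a = √[μ(2/r₂ − 1/a_t)] = 59.42 m/s.
Δv₂ = v_c2 − v_a = 66.77 m/s.
Total Δv = Δv₁ + Δv₂ = 186.0 m/s.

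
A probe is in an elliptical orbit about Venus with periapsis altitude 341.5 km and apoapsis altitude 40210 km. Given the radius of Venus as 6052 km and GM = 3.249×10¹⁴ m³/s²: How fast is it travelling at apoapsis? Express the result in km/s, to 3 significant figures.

r_p = 6052 + 341.5 = 6393.5 km = 6.3935×10⁶ m.
r_a = 6052 + 40210 = 46262 km = 4.6262×10⁷ m.
Semi-major axis a = (r_p + r_a)/2 = 26328 km = 2.633×10⁷ m.
Vis-viva: v² = μ(2/r − 1/a) = 3.249×10¹⁴ × (4.323×10⁻⁸ − 3.798×10⁻⁸) = 1.705×10⁶ m²/s².
v = 1306 m/s = 1.306 km/s.

v ≈ 1.31 km/s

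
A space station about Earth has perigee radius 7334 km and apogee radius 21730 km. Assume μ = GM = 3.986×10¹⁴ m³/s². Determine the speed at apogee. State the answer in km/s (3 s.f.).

v ≈ 3.04 km/s

Semi-major axis a = (r_p + r_a)/2 = 14532 km = 1.453×10⁷ m.
Vis-viva: v² = μ(2/r − 1/a) = 3.986×10¹⁴ × (9.204×10⁻⁸ − 6.881×10⁻⁸) = 9.257×10⁶ m²/s².
v = 3043 m/s = 3.043 km/s.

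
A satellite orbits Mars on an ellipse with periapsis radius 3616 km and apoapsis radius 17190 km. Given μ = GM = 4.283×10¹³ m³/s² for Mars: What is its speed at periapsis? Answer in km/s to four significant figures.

v ≈ 4.424 km/s

Semi-major axis a = (r_p + r_a)/2 = 10403 km = 1.040×10⁷ m.
Vis-viva: v² = μ(2/r − 1/a) = 4.283×10¹³ × (5.531×10⁻⁷ − 9.613×10⁻⁸) = 1.957×10⁷ m²/s².
v = 4424 m/s = 4.424 km/s.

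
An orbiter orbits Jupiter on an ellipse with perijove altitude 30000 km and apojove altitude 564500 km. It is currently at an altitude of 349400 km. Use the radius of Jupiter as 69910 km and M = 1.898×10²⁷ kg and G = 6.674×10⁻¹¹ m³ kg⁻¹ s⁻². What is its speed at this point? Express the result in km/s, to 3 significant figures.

μ = GM = 6.674×10⁻¹¹ × 1.898×10²⁷ = 1.267×10¹⁷ m³/s².
r_p = 69910 + 30000 = 99910 km = 9.9910×10⁷ m.
r_a = 69910 + 564500 = 634410 km = 6.3441×10⁸ m.
r = 69910 + 349400 = 4.1931×10⁵ km = 4.193×10⁸ m.
Semi-major axis a = (r_p + r_a)/2 = 3.6716×10⁵ km = 3.672×10⁸ m.
Vis-viva: v² = μ(2/r − 1/a) = 1.267×10¹⁷ × (4.770×10⁻⁹ − 2.724×10⁻⁹) = 2.592×10⁸ m²/s².
v = 16100 m/s = 16.10 km/s.

v ≈ 16.1 km/s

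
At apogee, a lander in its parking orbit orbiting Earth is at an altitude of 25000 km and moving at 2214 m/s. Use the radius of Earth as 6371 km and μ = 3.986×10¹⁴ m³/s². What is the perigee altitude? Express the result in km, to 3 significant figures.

r_a = 6371 + 25000 = 31371 km = 3.137×10⁷ m.
Specific energy ε = v²/2 − μ/r = -1.026×10⁷ J/kg, so a = −μ/(2ε) = 1.943×10⁷ m.
The apsides satisfy r_p + r_a = 2a, so the perigee radius is 2a − r_a = 7.497×10⁶ m = 7497.4 km.
Perigee altitude = 7497.4 − 6371 = 1126.4 km.

perigee altitude ≈ 1130 km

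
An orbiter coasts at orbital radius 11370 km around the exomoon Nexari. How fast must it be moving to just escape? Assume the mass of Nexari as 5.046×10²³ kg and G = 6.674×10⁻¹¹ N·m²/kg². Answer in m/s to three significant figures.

v_esc ≈ 2430 m/s

μ = GM = 6.674×10⁻¹¹ × 5.046×10²³ = 3.368×10¹³ m³/s².
r = 11370 km = 1.137×10⁷ m.
Escape speed v_esc = √(2μ/r) = √(2 × 3.368×10¹³ / 1.137×10⁷) = √(5.924×10⁶) = 2434 m/s.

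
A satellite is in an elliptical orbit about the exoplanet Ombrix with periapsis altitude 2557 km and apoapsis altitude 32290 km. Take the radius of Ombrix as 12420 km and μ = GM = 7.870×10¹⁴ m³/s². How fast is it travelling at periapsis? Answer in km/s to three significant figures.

v ≈ 8.87 km/s

r_p = 12420 + 2557 = 14977 km = 1.4977×10⁷ m.
r_a = 12420 + 32290 = 44710 km = 4.4710×10⁷ m.
Semi-major axis a = (r_p + r_a)/2 = 29844 km = 2.984×10⁷ m.
Vis-viva: v² = μ(2/r − 1/a) = 7.870×10¹⁴ × (1.335×10⁻⁷ − 3.351×10⁻⁸) = 7.872×10⁷ m²/s².
v = 8873 m/s = 8.873 km/s.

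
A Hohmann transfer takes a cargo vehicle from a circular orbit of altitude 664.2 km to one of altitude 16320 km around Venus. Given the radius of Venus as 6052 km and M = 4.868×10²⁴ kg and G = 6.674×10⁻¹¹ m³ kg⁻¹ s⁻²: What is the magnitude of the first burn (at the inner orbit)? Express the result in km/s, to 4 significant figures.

Δv ≈ 1.671 km/s

μ = GM = 6.674×10⁻¹¹ × 4.868×10²⁴ = 3.249×10¹⁴ m³/s².
r₁ = 6052 + 664.2 = 6716.2 km = 6.7162×10⁶ m.
r₂ = 6052 + 16320 = 22372 km = 2.2372×10⁷ m.
Transfer ellipse a_t = (r₁ + r₂)/2 = 1.454×10⁷ m.
At r₁: circular v_c1 = √(μ/r₁) = 6955 m/s; transfer-periapsis v_p = √[μ(2/r₁ − 1/a_t)] = 8626 m/s.
Δv₁ = v_p − v_c1 = 1671 m/s.
= 1.671 km/s.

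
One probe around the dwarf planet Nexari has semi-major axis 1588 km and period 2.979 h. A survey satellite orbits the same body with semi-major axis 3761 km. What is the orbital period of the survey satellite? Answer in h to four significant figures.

T₂ ≈ 10.86 h

Kepler's third law: T² ∝ a³, so T₂ = T₁ (a₂/a₁)^(3/2).
a₂/a₁ = 2.368, (a₂/a₁)^(3/2) = 3.645.
T₂ = 2.979 × 3.645 = 10.86 h.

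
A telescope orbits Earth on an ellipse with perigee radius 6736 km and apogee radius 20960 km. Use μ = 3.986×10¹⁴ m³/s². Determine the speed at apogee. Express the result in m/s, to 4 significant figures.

v ≈ 3041 m/s

Semi-major axis a = (r_p + r_a)/2 = 13848 km = 1.385×10⁷ m.
Vis-viva: v² = μ(2/r − 1/a) = 3.986×10¹⁴ × (9.542×10⁻⁸ − 7.221×10⁻⁸) = 9.250×10⁶ m²/s².
v = 3041 m/s.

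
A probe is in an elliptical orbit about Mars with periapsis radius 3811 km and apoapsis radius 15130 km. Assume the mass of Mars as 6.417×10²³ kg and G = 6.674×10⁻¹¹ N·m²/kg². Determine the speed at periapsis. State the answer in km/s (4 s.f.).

v ≈ 4.237 km/s

μ = GM = 6.674×10⁻¹¹ × 6.417×10²³ = 4.283×10¹³ m³/s².
Semi-major axis a = (r_p + r_a)/2 = 9470.5 km = 9.470×10⁶ m.
Vis-viva: v² = μ(2/r − 1/a) = 4.283×10¹³ × (5.248×10⁻⁷ − 1.056×10⁻⁷) = 1.795×10⁷ m²/s².
v = 4237 m/s = 4.237 km/s.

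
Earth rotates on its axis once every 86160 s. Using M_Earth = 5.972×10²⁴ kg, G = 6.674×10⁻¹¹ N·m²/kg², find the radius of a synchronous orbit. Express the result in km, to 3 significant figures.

μ = GM = 6.674×10⁻¹¹ × 5.972×10²⁴ = 3.986×10¹⁴ m³/s².
A synchronous orbit has period T, so by Kepler's third law a = (μT²/4π²)^(1/3).
μT²/4π² = 3.986×10¹⁴ × (8.616×10⁴)² / 39.48 = 7.495×10²² m³.
a = 4.216×10⁷ m = 42162 km.

r_sync ≈ 42200 km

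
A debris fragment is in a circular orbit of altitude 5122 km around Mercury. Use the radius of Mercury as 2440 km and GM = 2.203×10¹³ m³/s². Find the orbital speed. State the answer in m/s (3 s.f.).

r = 2440 + 5122 = 7562.0 km = 7.5620×10⁶ m.
For a circular orbit v = √(μ/r) = √(2.203×10¹³ / 7.562×10⁶) = √(2.913×10⁶) = 1707 m/s.

v ≈ 1710 m/s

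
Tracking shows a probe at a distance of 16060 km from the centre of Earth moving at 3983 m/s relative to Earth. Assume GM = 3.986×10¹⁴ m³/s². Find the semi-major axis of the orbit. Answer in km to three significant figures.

r = 1.606×10⁷ m.
Specific orbital energy ε = v²/2 − μ/r = (3983)²/2 − 3.986×10¹⁴/1.606×10⁷ = -1.689×10⁷ J/kg.
Since ε = −μ/(2a), a = −μ/(2ε) = 1.180×10⁷ m = 11802 km.

a ≈ 11800 km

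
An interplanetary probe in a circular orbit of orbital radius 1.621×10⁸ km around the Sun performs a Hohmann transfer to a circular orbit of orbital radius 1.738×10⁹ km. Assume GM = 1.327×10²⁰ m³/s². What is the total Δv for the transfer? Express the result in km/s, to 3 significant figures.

r₁ = 1.621×10⁸ km = 1.621×10¹¹ m.
r₂ = 1.738×10⁹ km = 1.738×10¹² m.
Transfer ellipse a_t = (r₁ + r₂)/2 = 9.500×10¹¹ m.
At r₁: circular v_c1 = √(μ/r₁) = 28610 m/s; transfer-perihelion v_p = √[μ(2/r₁ − 1/a_t)] = 38700 m/s.
Δv₁ = v_p − v_c1 = 10090 m/s.
At r₂: circular v_c2 = √(μ/r₂) = 8738 m/s; transfer-aphelion v_a = √[μ(2/r₂ − 1/a_t)] = 3609 m/s.
Δv₂ = v_c2 − v_a = 5129 m/s.
Total Δv = Δv₁ + Δv₂ = 15220 m/s = 15.22 km/s.

Δv_total ≈ 15.2 km/s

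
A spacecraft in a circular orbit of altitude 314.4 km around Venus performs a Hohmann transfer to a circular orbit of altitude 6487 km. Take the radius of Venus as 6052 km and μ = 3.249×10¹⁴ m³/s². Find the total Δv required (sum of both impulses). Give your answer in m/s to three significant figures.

Δv_total ≈ 2000 m/s

r₁ = 6052 + 314.4 = 6366.4 km = 6.3664×10⁶ m.
r₂ = 6052 + 6487 = 12539 km = 1.2539×10⁷ m.
Transfer ellipse a_t = (r₁ + r₂)/2 = 9.453×10⁶ m.
At r₁: circular v_c1 = √(μ/r₁) = 7144 m/s; transfer-periapsis v_p = √[μ(2/r₁ − 1/a_t)] = 8228 m/s.
Δv₁ = v_p − v_c1 = 1084 m/s.
At r₂: circular v_c2 = √(μ/r₂) = 5090 m/s; transfer-apoapsis v_a = √[μ(2/r₂ − 1/a_t)] = 4177 m/s.
Δv₂ = v_c2 − v_a = 912.8 m/s.
Total Δv = Δv₁ + Δv₂ = 1997 m/s.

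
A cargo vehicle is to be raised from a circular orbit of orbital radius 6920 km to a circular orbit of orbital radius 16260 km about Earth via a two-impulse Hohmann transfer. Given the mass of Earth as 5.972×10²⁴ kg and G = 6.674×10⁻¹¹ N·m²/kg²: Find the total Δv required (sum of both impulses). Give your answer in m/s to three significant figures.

Δv_total ≈ 2530 m/s

μ = GM = 6.674×10⁻¹¹ × 5.972×10²⁴ = 3.986×10¹⁴ m³/s².
r₁ = 6920 km = 6.920×10⁶ m.
r₂ = 16260 km = 1.626×10⁷ m.
Transfer ellipse a_t = (r₁ + r₂)/2 = 1.159×10⁷ m.
At r₁: circular v_c1 = √(μ/r₁) = 7589 m/s; transfer-perigee v_p = √[μ(2/r₁ − 1/a_t)] = 8989 m/s.
Δv₁ = v_p − v_c1 = 1400 m/s.
At r₂: circular v_c2 = √(μ/r₂) = 4951 m/s; transfer-apogee v_a = √[μ(2/r₂ − 1/a_t)] = 3826 m/s.
Δv₂ = v_c2 − v_a = 1125 m/s.
Total Δv = Δv₁ + Δv₂ = 2525 m/s.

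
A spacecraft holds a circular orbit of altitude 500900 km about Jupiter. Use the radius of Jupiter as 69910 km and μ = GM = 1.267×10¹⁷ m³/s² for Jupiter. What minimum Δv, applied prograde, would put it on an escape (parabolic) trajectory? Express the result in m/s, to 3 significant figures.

r = 69910 + 500900 = 570810 km = 5.7081×10⁸ m.
Circular speed v_c = √(μ/r) = 14900 m/s.
Escape speed v_esc = √(2μ/r) = √2 × v_c = 21070 m/s.
Δv = v_esc − v_c = 6171 m/s.

Δv ≈ 6170 m/s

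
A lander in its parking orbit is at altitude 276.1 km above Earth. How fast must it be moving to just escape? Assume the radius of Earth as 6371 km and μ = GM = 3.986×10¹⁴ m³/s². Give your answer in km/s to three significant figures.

r = 6371 + 276.1 = 6647.1 km = 6.6471×10⁶ m.
Escape speed v_esc = √(2μ/r) = √(2 × 3.986×10¹⁴ / 6.647×10⁶) = √(1.199×10⁸) = 10950 m/s.
= 10.95 km/s.

v_esc ≈ 11.0 km/s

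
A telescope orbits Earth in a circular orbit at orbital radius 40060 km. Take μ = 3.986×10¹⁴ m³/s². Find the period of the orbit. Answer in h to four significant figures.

r = 40060 km = 4.006×10⁷ m.
Kepler's third law: T = 2π√(r³/μ) = 2π√((4.006×10⁷)³ / 3.986×10¹⁴).
r³/μ = 1.613×10⁸ s², so T = 2π × 1.270×10⁴ = 7.980×10⁴ s.
Converting: 7.980×10⁴ s ÷ 3600 = 22.17 h.

T ≈ 22.17 h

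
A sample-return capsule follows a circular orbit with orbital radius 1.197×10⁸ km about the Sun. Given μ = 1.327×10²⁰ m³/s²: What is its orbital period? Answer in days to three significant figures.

r = 1.197×10⁸ km = 1.197×10¹¹ m.
Kepler's third law: T = 2π√(r³/μ) = 2π√((1.197×10¹¹)³ / 1.327×10²⁰).
r³/μ = 1.292×10¹³ s², so T = 2π × 3.595×10⁶ = 2.259×10⁷ s.
Converting: 2.259×10⁷ s ÷ 86400 = 261.4 days.

T ≈ 261 days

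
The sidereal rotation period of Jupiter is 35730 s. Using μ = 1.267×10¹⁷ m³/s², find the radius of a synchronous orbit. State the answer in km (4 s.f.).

A synchronous orbit has period T, so by Kepler's third law a = (μT²/4π²)^(1/3).
μT²/4π² = 1.267×10¹⁷ × (3.573×10⁴)² / 39.48 = 4.097×10²⁴ m³.
a = 1.600×10⁸ m = 1.6002×10⁵ km.

r_sync ≈ 1.600×10⁵ km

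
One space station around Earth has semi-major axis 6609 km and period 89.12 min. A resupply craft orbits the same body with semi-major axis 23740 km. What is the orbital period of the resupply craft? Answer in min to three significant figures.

Kepler's third law: T² ∝ a³, so T₂ = T₁ (a₂/a₁)^(3/2).
a₂/a₁ = 3.592, (a₂/a₁)^(3/2) = 6.808.
T₂ = 89.12 × 6.808 = 606.7 min.

T₂ ≈ 607 min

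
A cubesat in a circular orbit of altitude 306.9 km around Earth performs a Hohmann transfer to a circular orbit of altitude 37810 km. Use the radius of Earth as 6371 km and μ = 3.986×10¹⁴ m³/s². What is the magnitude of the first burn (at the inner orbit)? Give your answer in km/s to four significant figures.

Δv ≈ 2.458 km/s

r₁ = 6371 + 306.9 = 6677.9 km = 6.6779×10⁶ m.
r₂ = 6371 + 37810 = 44181 km = 4.4181×10⁷ m.
Transfer ellipse a_t = (r₁ + r₂)/2 = 2.543×10⁷ m.
At r₁: circular v_c1 = √(μ/r₁) = 7726 m/s; transfer-perigee v_p = √[μ(2/r₁ − 1/a_t)] = 10180 m/s.
Δv₁ = v_p − v_c1 = 2458 m/s.
= 2.458 km/s.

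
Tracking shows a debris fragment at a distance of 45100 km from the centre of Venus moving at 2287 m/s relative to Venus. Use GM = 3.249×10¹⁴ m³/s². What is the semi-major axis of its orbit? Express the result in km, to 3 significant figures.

a ≈ 35400 km

r = 4.510×10⁷ m.
Specific orbital energy ε = v²/2 − μ/r = (2287)²/2 − 3.249×10¹⁴/4.510×10⁷ = -4.589×10⁶ J/kg.
Since ε = −μ/(2a), a = −μ/(2ε) = 3.540×10⁷ m = 35401 km.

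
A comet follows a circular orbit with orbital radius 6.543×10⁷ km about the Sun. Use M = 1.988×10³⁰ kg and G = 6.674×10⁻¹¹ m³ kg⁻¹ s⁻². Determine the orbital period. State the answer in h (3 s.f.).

μ = GM = 6.674×10⁻¹¹ × 1.988×10³⁰ = 1.327×10²⁰ m³/s².
r = 6.543×10⁷ km = 6.543×10¹⁰ m.
Kepler's third law: T = 2π√(r³/μ) = 2π√((6.543×10¹⁰)³ / 1.327×10²⁰).
r³/μ = 2.111×10¹² s², so T = 2π × 1.453×10⁶ = 9.129×10⁶ s.
Converting: 9.129×10⁶ s ÷ 3600 = 2536 h.

T ≈ 2540 h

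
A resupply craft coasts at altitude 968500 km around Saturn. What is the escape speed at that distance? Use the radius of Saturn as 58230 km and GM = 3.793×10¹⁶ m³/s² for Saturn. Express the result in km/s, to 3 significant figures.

r = 58230 + 968500 = 1026700 km = 1.0267×10⁹ m.
Escape speed v_esc = √(2μ/r) = √(2 × 3.793×10¹⁶ / 1.027×10⁹) = √(7.389×10⁷) = 8596 m/s.
= 8.596 km/s.

v_esc ≈ 8.60 km/s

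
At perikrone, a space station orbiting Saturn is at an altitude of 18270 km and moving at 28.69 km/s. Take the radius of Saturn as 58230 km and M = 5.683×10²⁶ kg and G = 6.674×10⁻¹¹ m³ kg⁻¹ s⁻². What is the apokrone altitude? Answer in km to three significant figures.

apokrone altitude ≈ 3.16×10⁵ km

μ = GM = 6.674×10⁻¹¹ × 5.683×10²⁶ = 3.793×10¹⁶ m³/s².
r_p = 58230 + 18270 = 76500 km = 7.650×10⁷ m.
Specific energy ε = v²/2 − μ/r = -8.424×10⁷ J/kg, so a = −μ/(2ε) = 2.251×10⁸ m.
The apsides satisfy r_p + r_a = 2a, so the apokrone radius is 2a − r_p = 3.738×10⁸ m = 3.7376×10⁵ km.
Apokrone altitude = 3.7376×10⁵ − 58230 = 3.1553×10⁵ km.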